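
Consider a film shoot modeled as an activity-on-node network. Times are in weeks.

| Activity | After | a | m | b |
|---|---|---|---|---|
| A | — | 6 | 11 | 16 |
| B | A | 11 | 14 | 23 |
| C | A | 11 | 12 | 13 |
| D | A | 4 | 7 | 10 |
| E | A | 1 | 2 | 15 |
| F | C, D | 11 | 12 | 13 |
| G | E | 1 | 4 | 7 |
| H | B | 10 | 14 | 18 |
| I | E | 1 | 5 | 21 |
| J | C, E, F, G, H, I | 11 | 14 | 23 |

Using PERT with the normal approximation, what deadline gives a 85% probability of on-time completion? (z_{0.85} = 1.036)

te_A = (6 + 4·11 + 16)/6 = 66/6 = 11; σ²_A = ((16−6)/6)² = 2.778
te_B = (11 + 4·14 + 23)/6 = 90/6 = 15; σ²_B = ((23−11)/6)² = 4.000
te_C = (11 + 4·12 + 13)/6 = 72/6 = 12; σ²_C = ((13−11)/6)² = 0.111
te_D = (4 + 4·7 + 10)/6 = 42/6 = 7; σ²_D = ((10−4)/6)² = 1.000
te_E = (1 + 4·2 + 15)/6 = 24/6 = 4; σ²_E = ((15−1)/6)² = 5.444
te_F = (11 + 4·12 + 13)/6 = 72/6 = 12; σ²_F = ((13−11)/6)² = 0.111
te_G = (1 + 4·4 + 7)/6 = 24/6 = 4; σ²_G = ((7−1)/6)² = 1.000
te_H = (10 + 4·14 + 18)/6 = 84/6 = 14; σ²_H = ((18−10)/6)² = 1.778
te_I = (1 + 4·5 + 21)/6 = 42/6 = 7; σ²_I = ((21−1)/6)² = 11.111
te_J = (11 + 4·14 + 23)/6 = 90/6 = 15; σ²_J = ((23−11)/6)² = 4.000

Forward pass:
ES_A = 0; EF_A = 11
ES_B = 11; EF_B = 11+15 = 26
ES_C = 11; EF_C = 11+12 = 23
ES_D = 11; EF_D = 11+7 = 18
ES_E = 11; EF_E = 11+4 = 15
ES_F = max(EF_C=23, EF_D=18) = 23; EF_F = 23+12 = 35
ES_G = 15; EF_G = 15+4 = 19
ES_H = 26; EF_H = 26+14 = 40
ES_I = 15; EF_I = 15+7 = 22
ES_J = max(EF_C=23, EF_E=15, EF_F=35, EF_G=19, EF_H=40, EF_I=22) = 40; EF_J = 40+15 = 55
Expected project duration μ = 55 weeks. Critical path: A → B → H → J.

Variance along critical path = 2.778 + 4.000 + 1.778 + 4.000 = 12.556; σ = 3.543 weeks.
D = μ + z·σ = 55 + 1.036·3.543 = 58.7 weeks

58.7 weeks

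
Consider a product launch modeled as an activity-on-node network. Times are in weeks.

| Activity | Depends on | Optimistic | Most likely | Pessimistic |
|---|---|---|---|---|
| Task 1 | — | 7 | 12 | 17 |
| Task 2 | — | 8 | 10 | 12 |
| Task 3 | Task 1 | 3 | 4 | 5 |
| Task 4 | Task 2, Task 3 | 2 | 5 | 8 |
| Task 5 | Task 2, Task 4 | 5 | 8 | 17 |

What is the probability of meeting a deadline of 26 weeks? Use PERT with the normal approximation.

0.077

te_Task 1 = (7 + 4·12 + 17)/6 = 72/6 = 12; σ²_Task 1 = ((17−7)/6)² = 2.778
te_Task 2 = (8 + 4·10 + 12)/6 = 60/6 = 10; σ²_Task 2 = ((12−8)/6)² = 0.444
te_Task 3 = (3 + 4·4 + 5)/6 = 24/6 = 4; σ²_Task 3 = ((5−3)/6)² = 0.111
te_Task 4 = (2 + 4·5 + 8)/6 = 30/6 = 5; σ²_Task 4 = ((8−2)/6)² = 1.000
te_Task 5 = (5 + 4·8 + 17)/6 = 54/6 = 9; σ²_Task 5 = ((17−5)/6)² = 4.000

Forward pass:
ES_Task 1 = 0; EF_Task 1 = 12
ES_Task 2 = 0; EF_Task 2 = 10
ES_Task 3 = 12; EF_Task 3 = 12+4 = 16
ES_Task 4 = max(EF_Task 2=10, EF_Task 3=16) = 16; EF_Task 4 = 16+5 = 21
ES_Task 5 = max(EF_Task 2=10, EF_Task 4=21) = 21; EF_Task 5 = 21+9 = 30
Expected project duration μ = 30 weeks. Critical path: Task 1 → Task 3 → Task 4 → Task 5.

Variance along critical path = 2.778 + 0.111 + 1.000 + 4.000 = 7.889; σ = √7.889 = 2.809 weeks.
Z = (26 − 30) / 2.809 = -1.424
P(T ≤ 26) = Φ(-1.424) ≈ 0.077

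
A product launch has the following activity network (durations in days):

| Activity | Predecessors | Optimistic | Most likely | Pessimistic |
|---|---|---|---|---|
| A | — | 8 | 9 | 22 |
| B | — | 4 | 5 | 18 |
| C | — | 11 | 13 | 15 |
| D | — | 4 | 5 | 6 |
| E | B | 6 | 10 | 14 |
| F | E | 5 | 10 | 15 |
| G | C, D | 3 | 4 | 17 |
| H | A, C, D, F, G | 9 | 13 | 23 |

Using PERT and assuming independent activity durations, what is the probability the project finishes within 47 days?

0.937

te_A = (8 + 4·9 + 22)/6 = 66/6 = 11; σ²_A = ((22−8)/6)² = 5.444
te_B = (4 + 4·5 + 18)/6 = 42/6 = 7; σ²_B = ((18−4)/6)² = 5.444
te_C = (11 + 4·13 + 15)/6 = 78/6 = 13; σ²_C = ((15−11)/6)² = 0.444
te_D = (4 + 4·5 + 6)/6 = 30/6 = 5; σ²_D = ((6−4)/6)² = 0.111
te_E = (6 + 4·10 + 14)/6 = 60/6 = 10; σ²_E = ((14−6)/6)² = 1.778
te_F = (5 + 4·10 + 15)/6 = 60/6 = 10; σ²_F = ((15−5)/6)² = 2.778
te_G = (3 + 4·4 + 17)/6 = 36/6 = 6; σ²_G = ((17−3)/6)² = 5.444
te_H = (9 + 4·13 + 23)/6 = 84/6 = 14; σ²_H = ((23−9)/6)² = 5.444

Forward pass:
ES_A = 0; EF_A = 11
ES_B = 0; EF_B = 7
ES_C = 0; EF_C = 13
ES_D = 0; EF_D = 5
ES_E = 7; EF_E = 7+10 = 17
ES_F = 17; EF_F = 17+10 = 27
ES_G = max(EF_C=13, EF_D=5) = 13; EF_G = 13+6 = 19
ES_H = max(EF_A=11, EF_C=13, EF_D=5, EF_F=27, EF_G=19) = 27; EF_H = 27+14 = 41
Expected project duration μ = 41 days. Critical path: B → E → F → H.

Variance along critical path = 5.444 + 1.778 + 2.778 + 5.444 = 15.444; σ = √15.444 = 3.930 days.
Z = (47 − 41) / 3.930 = 1.527
P(T ≤ 47) = Φ(1.527) ≈ 0.937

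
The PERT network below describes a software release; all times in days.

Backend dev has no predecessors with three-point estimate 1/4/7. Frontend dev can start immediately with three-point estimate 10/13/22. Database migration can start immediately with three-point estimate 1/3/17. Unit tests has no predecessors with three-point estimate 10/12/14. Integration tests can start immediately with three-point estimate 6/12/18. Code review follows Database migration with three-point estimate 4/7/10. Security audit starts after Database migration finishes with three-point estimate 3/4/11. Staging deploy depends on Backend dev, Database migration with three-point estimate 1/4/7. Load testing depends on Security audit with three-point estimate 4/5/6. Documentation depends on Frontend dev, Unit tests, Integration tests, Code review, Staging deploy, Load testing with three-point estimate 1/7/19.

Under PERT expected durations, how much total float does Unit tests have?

te_Backend dev = (1 + 4·4 + 7)/6 = 24/6 = 4
te_Frontend dev = (10 + 4·13 + 22)/6 = 84/6 = 14
te_Database migration = (1 + 4·3 + 17)/6 = 30/6 = 5
te_Unit tests = (10 + 4·12 + 14)/6 = 72/6 = 12
te_Integration tests = (6 + 4·12 + 18)/6 = 72/6 = 12
te_Code review = (4 + 4·7 + 10)/6 = 42/6 = 7
te_Security audit = (3 + 4·4 + 11)/6 = 30/6 = 5
te_Staging deploy = (1 + 4·4 + 7)/6 = 24/6 = 4
te_Load testing = (4 + 4·5 + 6)/6 = 30/6 = 5
te_Documentation = (1 + 4·7 + 19)/6 = 48/6 = 8

Forward pass:
ES_Backend dev = 0; EF_Backend dev = 4
ES_Frontend dev = 0; EF_Frontend dev = 14
ES_Database migration = 0; EF_Database migration = 5
ES_Unit tests = 0; EF_Unit tests = 12
ES_Integration tests = 0; EF_Integration tests = 12
ES_Code review = 5; EF_Code review = 5+7 = 12
ES_Security audit = 5; EF_Security audit = 5+5 = 10
ES_Staging deploy = max(EF_Backend dev=4, EF_Database migration=5) = 5; EF_Staging deploy = 5+4 = 9
ES_Load testing = 10; EF_Load testing = 10+5 = 15
ES_Documentation = max(EF_Frontend dev=14, EF_Unit tests=12, EF_Integration tests=12, EF_Code review=12, EF_Staging deploy=9, EF_Load testing=15) = 15; EF_Documentation = 15+8 = 23
Expected project duration μ = 23 days. Critical path: Database migration → Security audit → Load testing → Documentation.

Backward pass:
LF_Documentation = 23; LS_Documentation = 23−8 = 15
LF_Load testing = LS_Documentation = 15; LS_Load testing = 15−5 = 10
LF_Staging deploy = LS_Documentation = 15; LS_Staging deploy = 15−4 = 11
LF_Security audit = LS_Load testing = 10; LS_Security audit = 10−5 = 5
LF_Code review = LS_Documentation = 15; LS_Code review = 15−7 = 8
LF_Integration tests = LS_Documentation = 15; LS_Integration tests = 15−12 = 3
LF_Unit tests = LS_Documentation = 15; LS_Unit tests = 15−12 = 3
LF_Database migration = min(LS_Code review=8, LS_Security audit=5, LS_Staging deploy=11) = 5; LS_Database migration = 5−5 = 0
LF_Frontend dev = LS_Documentation = 15; LS_Frontend dev = 15−14 = 1
LF_Backend dev = LS_Staging deploy = 11; LS_Backend dev = 11−4 = 7
Slack_Unit tests = LS_Unit tests − ES_Unit tests = 3 − 0 = 3

3 days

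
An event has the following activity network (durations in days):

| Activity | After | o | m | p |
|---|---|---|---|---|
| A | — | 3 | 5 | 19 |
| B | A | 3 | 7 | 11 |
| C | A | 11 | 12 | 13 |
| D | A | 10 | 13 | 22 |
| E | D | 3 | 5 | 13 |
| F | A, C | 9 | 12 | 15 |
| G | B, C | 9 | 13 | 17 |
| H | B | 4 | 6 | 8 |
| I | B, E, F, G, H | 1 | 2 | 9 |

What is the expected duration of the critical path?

te_A = (3 + 4·5 + 19)/6 = 42/6 = 7
te_B = (3 + 4·7 + 11)/6 = 42/6 = 7
te_C = (11 + 4·12 + 13)/6 = 72/6 = 12
te_D = (10 + 4·13 + 22)/6 = 84/6 = 14
te_E = (3 + 4·5 + 13)/6 = 36/6 = 6
te_F = (9 + 4·12 + 15)/6 = 72/6 = 12
te_G = (9 + 4·13 + 17)/6 = 78/6 = 13
te_H = (4 + 4·6 + 8)/6 = 36/6 = 6
te_I = (1 + 4·2 + 9)/6 = 18/6 = 3

Forward pass:
ES_A = 0; EF_A = 7
ES_B = 7; EF_B = 7+7 = 14
ES_C = 7; EF_C = 7+12 = 19
ES_D = 7; EF_D = 7+14 = 21
ES_E = 21; EF_E = 21+6 = 27
ES_F = max(EF_A=7, EF_C=19) = 19; EF_F = 19+12 = 31
ES_G = max(EF_B=14, EF_C=19) = 19; EF_G = 19+13 = 32
ES_H = 14; EF_H = 14+6 = 20
ES_I = max(EF_B=14, EF_E=27, EF_F=31, EF_G=32, EF_H=20) = 32; EF_I = 32+3 = 35
Expected project duration μ = 35 days. Critical path: A → C → G → I.

35 days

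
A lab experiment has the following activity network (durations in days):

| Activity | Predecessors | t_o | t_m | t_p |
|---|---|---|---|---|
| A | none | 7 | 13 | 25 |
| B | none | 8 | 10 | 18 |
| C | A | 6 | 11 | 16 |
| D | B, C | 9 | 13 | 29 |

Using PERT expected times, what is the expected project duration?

te_A = (7 + 4·13 + 25)/6 = 84/6 = 14
te_B = (8 + 4·10 + 18)/6 = 66/6 = 11
te_C = (6 + 4·11 + 16)/6 = 66/6 = 11
te_D = (9 + 4·13 + 29)/6 = 90/6 = 15

Forward pass:
ES_A = 0; EF_A = 14
ES_B = 0; EF_B = 11
ES_C = 14; EF_C = 14+11 = 25
ES_D = max(EF_B=11, EF_C=25) = 25; EF_D = 25+15 = 40
Expected project duration μ = 40 days. Critical path: A → C → D.

40 days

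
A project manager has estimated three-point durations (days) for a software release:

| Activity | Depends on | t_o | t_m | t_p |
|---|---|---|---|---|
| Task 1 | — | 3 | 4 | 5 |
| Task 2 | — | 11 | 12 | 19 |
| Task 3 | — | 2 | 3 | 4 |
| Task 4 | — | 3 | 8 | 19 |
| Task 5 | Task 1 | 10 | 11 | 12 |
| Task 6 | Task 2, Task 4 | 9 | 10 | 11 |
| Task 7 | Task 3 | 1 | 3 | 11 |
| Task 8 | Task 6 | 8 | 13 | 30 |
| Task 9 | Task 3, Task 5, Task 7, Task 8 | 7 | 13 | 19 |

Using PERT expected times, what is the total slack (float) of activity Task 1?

23 days

te_Task 1 = (3 + 4·4 + 5)/6 = 24/6 = 4
te_Task 2 = (11 + 4·12 + 19)/6 = 78/6 = 13
te_Task 3 = (2 + 4·3 + 4)/6 = 18/6 = 3
te_Task 4 = (3 + 4·8 + 19)/6 = 54/6 = 9
te_Task 5 = (10 + 4·11 + 12)/6 = 66/6 = 11
te_Task 6 = (9 + 4·10 + 11)/6 = 60/6 = 10
te_Task 7 = (1 + 4·3 + 11)/6 = 24/6 = 4
te_Task 8 = (8 + 4·13 + 30)/6 = 90/6 = 15
te_Task 9 = (7 + 4·13 + 19)/6 = 78/6 = 13

Forward pass:
ES_Task 1 = 0; EF_Task 1 = 4
ES_Task 2 = 0; EF_Task 2 = 13
ES_Task 3 = 0; EF_Task 3 = 3
ES_Task 4 = 0; EF_Task 4 = 9
ES_Task 5 = 4; EF_Task 5 = 4+11 = 15
ES_Task 6 = max(EF_Task 2=13, EF_Task 4=9) = 13; EF_Task 6 = 13+10 = 23
ES_Task 7 = 3; EF_Task 7 = 3+4 = 7
ES_Task 8 = 23; EF_Task 8 = 23+15 = 38
ES_Task 9 = max(EF_Task 3=3, EF_Task 5=15, EF_Task 7=7, EF_Task 8=38) = 38; EF_Task 9 = 38+13 = 51
Expected project duration μ = 51 days. Critical path: Task 2 → Task 6 → Task 8 → Task 9.

Backward pass:
LF_Task 9 = 51; LS_Task 9 = 51−13 = 38
LF_Task 8 = LS_Task 9 = 38; LS_Task 8 = 38−15 = 23
LF_Task 7 = LS_Task 9 = 38; LS_Task 7 = 38−4 = 34
LF_Task 6 = LS_Task 8 = 23; LS_Task 6 = 23−10 = 13
LF_Task 5 = LS_Task 9 = 38; LS_Task 5 = 38−11 = 27
LF_Task 4 = LS_Task 6 = 13; LS_Task 4 = 13−9 = 4
LF_Task 3 = min(LS_Task 7=34, LS_Task 9=38) = 34; LS_Task 3 = 34−3 = 31
LF_Task 2 = LS_Task 6 = 13; LS_Task 2 = 13−13 = 0
LF_Task 1 = LS_Task 5 = 27; LS_Task 1 = 27−4 = 23
Slack_Task 1 = LS_Task 1 − ES_Task 1 = 23 − 0 = 23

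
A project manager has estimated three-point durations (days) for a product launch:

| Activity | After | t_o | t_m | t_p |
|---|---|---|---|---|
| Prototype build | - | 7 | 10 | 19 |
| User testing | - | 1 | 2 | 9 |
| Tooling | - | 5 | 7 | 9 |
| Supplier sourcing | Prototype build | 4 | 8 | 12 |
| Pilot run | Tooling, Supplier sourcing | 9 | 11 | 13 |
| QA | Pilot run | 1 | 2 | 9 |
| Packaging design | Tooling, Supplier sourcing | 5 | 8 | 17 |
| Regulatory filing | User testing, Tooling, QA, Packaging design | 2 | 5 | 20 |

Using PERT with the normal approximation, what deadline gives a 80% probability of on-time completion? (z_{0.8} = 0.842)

te_Prototype build = (7 + 4·10 + 19)/6 = 66/6 = 11; σ²_Prototype build = ((19−7)/6)² = 4.000
te_User testing = (1 + 4·2 + 9)/6 = 18/6 = 3; σ²_User testing = ((9−1)/6)² = 1.778
te_Tooling = (5 + 4·7 + 9)/6 = 42/6 = 7; σ²_Tooling = ((9−5)/6)² = 0.444
te_Supplier sourcing = (4 + 4·8 + 12)/6 = 48/6 = 8; σ²_Supplier sourcing = ((12−4)/6)² = 1.778
te_Pilot run = (9 + 4·11 + 13)/6 = 66/6 = 11; σ²_Pilot run = ((13−9)/6)² = 0.444
te_QA = (1 + 4·2 + 9)/6 = 18/6 = 3; σ²_QA = ((9−1)/6)² = 1.778
te_Packaging design = (5 + 4·8 + 17)/6 = 54/6 = 9; σ²_Packaging design = ((17−5)/6)² = 4.000
te_Regulatory filing = (2 + 4·5 + 20)/6 = 42/6 = 7; σ²_Regulatory filing = ((20−2)/6)² = 9.000

Forward pass:
ES_Prototype build = 0; EF_Prototype build = 11
ES_User testing = 0; EF_User testing = 3
ES_Tooling = 0; EF_Tooling = 7
ES_Supplier sourcing = 11; EF_Supplier sourcing = 11+8 = 19
ES_Pilot run = max(EF_Tooling=7, EF_Supplier sourcing=19) = 19; EF_Pilot run = 19+11 = 30
ES_QA = 30; EF_QA = 30+3 = 33
ES_Packaging design = max(EF_Tooling=7, EF_Supplier sourcing=19) = 19; EF_Packaging design = 19+9 = 28
ES_Regulatory filing = max(EF_User testing=3, EF_Tooling=7, EF_QA=33, EF_Packaging design=28) = 33; EF_Regulatory filing = 33+7 = 40
Expected project duration μ = 40 days. Critical path: Prototype build → Supplier sourcing → Pilot run → QA → Regulatory filing.

Variance along critical path = 4.000 + 1.778 + 0.444 + 1.778 + 9.000 = 17.000; σ = 4.123 days.
D = μ + z·σ = 40 + 0.842·4.123 = 43.5 days

43.5 days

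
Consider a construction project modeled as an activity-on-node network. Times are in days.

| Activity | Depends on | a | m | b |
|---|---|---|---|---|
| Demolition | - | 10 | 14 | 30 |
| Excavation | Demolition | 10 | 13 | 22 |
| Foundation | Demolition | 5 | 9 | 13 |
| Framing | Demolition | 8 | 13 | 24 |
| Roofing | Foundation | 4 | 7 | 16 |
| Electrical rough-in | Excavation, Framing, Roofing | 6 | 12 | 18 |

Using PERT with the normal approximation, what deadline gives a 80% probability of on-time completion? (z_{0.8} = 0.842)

48.8 days

te_Demolition = (10 + 4·14 + 30)/6 = 96/6 = 16; σ²_Demolition = ((30−10)/6)² = 11.111
te_Excavation = (10 + 4·13 + 22)/6 = 84/6 = 14; σ²_Excavation = ((22−10)/6)² = 4.000
te_Foundation = (5 + 4·9 + 13)/6 = 54/6 = 9; σ²_Foundation = ((13−5)/6)² = 1.778
te_Framing = (8 + 4·13 + 24)/6 = 84/6 = 14; σ²_Framing = ((24−8)/6)² = 7.111
te_Roofing = (4 + 4·7 + 16)/6 = 48/6 = 8; σ²_Roofing = ((16−4)/6)² = 4.000
te_Electrical rough-in = (6 + 4·12 + 18)/6 = 72/6 = 12; σ²_Electrical rough-in = ((18−6)/6)² = 4.000

Forward pass:
ES_Demolition = 0; EF_Demolition = 16
ES_Excavation = 16; EF_Excavation = 16+14 = 30
ES_Foundation = 16; EF_Foundation = 16+9 = 25
ES_Framing = 16; EF_Framing = 16+14 = 30
ES_Roofing = 25; EF_Roofing = 25+8 = 33
ES_Electrical rough-in = max(EF_Excavation=30, EF_Framing=30, EF_Roofing=33) = 33; EF_Electrical rough-in = 33+12 = 45
Expected project duration μ = 45 days. Critical path: Demolition → Foundation → Roofing → Electrical rough-in.

Variance along critical path = 11.111 + 1.778 + 4.000 + 4.000 = 20.889; σ = 4.570 days.
D = μ + z·σ = 45 + 0.842·4.570 = 48.8 days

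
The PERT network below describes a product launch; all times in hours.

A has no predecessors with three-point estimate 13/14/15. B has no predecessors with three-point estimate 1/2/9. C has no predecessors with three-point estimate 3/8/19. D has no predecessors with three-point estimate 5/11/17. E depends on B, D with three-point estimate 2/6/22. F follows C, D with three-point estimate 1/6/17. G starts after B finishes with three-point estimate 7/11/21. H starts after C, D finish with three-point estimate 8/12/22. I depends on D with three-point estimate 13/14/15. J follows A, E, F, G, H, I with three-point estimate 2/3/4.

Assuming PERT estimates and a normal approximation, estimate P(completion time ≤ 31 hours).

0.928

te_A = (13 + 4·14 + 15)/6 = 84/6 = 14; σ²_A = ((15−13)/6)² = 0.111
te_B = (1 + 4·2 + 9)/6 = 18/6 = 3; σ²_B = ((9−1)/6)² = 1.778
te_C = (3 + 4·8 + 19)/6 = 54/6 = 9; σ²_C = ((19−3)/6)² = 7.111
te_D = (5 + 4·11 + 17)/6 = 66/6 = 11; σ²_D = ((17−5)/6)² = 4.000
te_E = (2 + 4·6 + 22)/6 = 48/6 = 8; σ²_E = ((22−2)/6)² = 11.111
te_F = (1 + 4·6 + 17)/6 = 42/6 = 7; σ²_F = ((17−1)/6)² = 7.111
te_G = (7 + 4·11 + 21)/6 = 72/6 = 12; σ²_G = ((21−7)/6)² = 5.444
te_H = (8 + 4·12 + 22)/6 = 78/6 = 13; σ²_H = ((22−8)/6)² = 5.444
te_I = (13 + 4·14 + 15)/6 = 84/6 = 14; σ²_I = ((15−13)/6)² = 0.111
te_J = (2 + 4·3 + 4)/6 = 18/6 = 3; σ²_J = ((4−2)/6)² = 0.111

Forward pass:
ES_A = 0; EF_A = 14
ES_B = 0; EF_B = 3
ES_C = 0; EF_C = 9
ES_D = 0; EF_D = 11
ES_E = max(EF_B=3, EF_D=11) = 11; EF_E = 11+8 = 19
ES_F = max(EF_C=9, EF_D=11) = 11; EF_F = 11+7 = 18
ES_G = 3; EF_G = 3+12 = 15
ES_H = max(EF_C=9, EF_D=11) = 11; EF_H = 11+13 = 24
ES_I = 11; EF_I = 11+14 = 25
ES_J = max(EF_A=14, EF_E=19, EF_F=18, EF_G=15, EF_H=24, EF_I=25) = 25; EF_J = 25+3 = 28
Expected project duration μ = 28 hours. Critical path: D → I → J.

Variance along critical path = 4.000 + 0.111 + 0.111 = 4.222; σ = √4.222 = 2.055 hours.
Z = (31 − 28) / 2.055 = 1.460
P(T ≤ 31) = Φ(1.460) ≈ 0.928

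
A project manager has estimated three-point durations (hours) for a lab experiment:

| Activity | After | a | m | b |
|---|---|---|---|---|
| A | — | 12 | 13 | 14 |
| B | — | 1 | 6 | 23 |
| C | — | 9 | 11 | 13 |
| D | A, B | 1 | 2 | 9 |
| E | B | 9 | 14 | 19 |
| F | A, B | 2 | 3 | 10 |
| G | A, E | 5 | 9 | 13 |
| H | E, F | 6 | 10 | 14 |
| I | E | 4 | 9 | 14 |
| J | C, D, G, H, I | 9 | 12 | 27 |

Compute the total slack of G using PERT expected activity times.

1 hours

te_A = (12 + 4·13 + 14)/6 = 78/6 = 13
te_B = (1 + 4·6 + 23)/6 = 48/6 = 8
te_C = (9 + 4·11 + 13)/6 = 66/6 = 11
te_D = (1 + 4·2 + 9)/6 = 18/6 = 3
te_E = (9 + 4·14 + 19)/6 = 84/6 = 14
te_F = (2 + 4·3 + 10)/6 = 24/6 = 4
te_G = (5 + 4·9 + 13)/6 = 54/6 = 9
te_H = (6 + 4·10 + 14)/6 = 60/6 = 10
te_I = (4 + 4·9 + 14)/6 = 54/6 = 9
te_J = (9 + 4·12 + 27)/6 = 84/6 = 14

Forward pass:
ES_A = 0; EF_A = 13
ES_B = 0; EF_B = 8
ES_C = 0; EF_C = 11
ES_D = max(EF_A=13, EF_B=8) = 13; EF_D = 13+3 = 16
ES_E = 8; EF_E = 8+14 = 22
ES_F = max(EF_A=13, EF_B=8) = 13; EF_F = 13+4 = 17
ES_G = max(EF_A=13, EF_E=22) = 22; EF_G = 22+9 = 31
ES_H = max(EF_E=22, EF_F=17) = 22; EF_H = 22+10 = 32
ES_I = 22; EF_I = 22+9 = 31
ES_J = max(EF_C=11, EF_D=16, EF_G=31, EF_H=32, EF_I=31) = 32; EF_J = 32+14 = 46
Expected project duration μ = 46 hours. Critical path: B → E → H → J.

Backward pass:
LF_J = 46; LS_J = 46−14 = 32
LF_I = LS_J = 32; LS_I = 32−9 = 23
LF_H = LS_J = 32; LS_H = 32−10 = 22
LF_G = LS_J = 32; LS_G = 32−9 = 23
LF_F = LS_H = 22; LS_F = 22−4 = 18
LF_E = min(LS_G=23, LS_H=22, LS_I=23) = 22; LS_E = 22−14 = 8
LF_D = LS_J = 32; LS_D = 32−3 = 29
LF_C = LS_J = 32; LS_C = 32−11 = 21
LF_B = min(LS_D=29, LS_E=8, LS_F=18) = 8; LS_B = 8−8 = 0
LF_A = min(LS_D=29, LS_F=18, LS_G=23) = 18; LS_A = 18−13 = 5
Slack_G = LS_G − ES_G = 23 − 22 = 1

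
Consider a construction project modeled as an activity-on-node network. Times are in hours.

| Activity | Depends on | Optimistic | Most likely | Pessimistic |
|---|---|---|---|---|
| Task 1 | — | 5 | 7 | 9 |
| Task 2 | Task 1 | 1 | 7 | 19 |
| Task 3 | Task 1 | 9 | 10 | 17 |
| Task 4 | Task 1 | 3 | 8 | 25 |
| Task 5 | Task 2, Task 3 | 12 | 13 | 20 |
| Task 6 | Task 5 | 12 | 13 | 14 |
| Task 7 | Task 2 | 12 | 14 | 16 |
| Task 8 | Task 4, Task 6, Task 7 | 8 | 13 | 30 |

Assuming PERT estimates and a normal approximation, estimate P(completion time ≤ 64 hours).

te_Task 1 = (5 + 4·7 + 9)/6 = 42/6 = 7; σ²_Task 1 = ((9−5)/6)² = 0.444
te_Task 2 = (1 + 4·7 + 19)/6 = 48/6 = 8; σ²_Task 2 = ((19−1)/6)² = 9.000
te_Task 3 = (9 + 4·10 + 17)/6 = 66/6 = 11; σ²_Task 3 = ((17−9)/6)² = 1.778
te_Task 4 = (3 + 4·8 + 25)/6 = 60/6 = 10; σ²_Task 4 = ((25−3)/6)² = 13.444
te_Task 5 = (12 + 4·13 + 20)/6 = 84/6 = 14; σ²_Task 5 = ((20−12)/6)² = 1.778
te_Task 6 = (12 + 4·13 + 14)/6 = 78/6 = 13; σ²_Task 6 = ((14−12)/6)² = 0.111
te_Task 7 = (12 + 4·14 + 16)/6 = 84/6 = 14; σ²_Task 7 = ((16−12)/6)² = 0.444
te_Task 8 = (8 + 4·13 + 30)/6 = 90/6 = 15; σ²_Task 8 = ((30−8)/6)² = 13.444

Forward pass:
ES_Task 1 = 0; EF_Task 1 = 7
ES_Task 2 = 7; EF_Task 2 = 7+8 = 15
ES_Task 3 = 7; EF_Task 3 = 7+11 = 18
ES_Task 4 = 7; EF_Task 4 = 7+10 = 17
ES_Task 5 = max(EF_Task 2=15, EF_Task 3=18) = 18; EF_Task 5 = 18+14 = 32
ES_Task 6 = 32; EF_Task 6 = 32+13 = 45
ES_Task 7 = 15; EF_Task 7 = 15+14 = 29
ES_Task 8 = max(EF_Task 4=17, EF_Task 6=45, EF_Task 7=29) = 45; EF_Task 8 = 45+15 = 60
Expected project duration μ = 60 hours. Critical path: Task 1 → Task 3 → Task 5 → Task 6 → Task 8.

Variance along critical path = 0.444 + 1.778 + 1.778 + 0.111 + 13.444 = 17.556; σ = √17.556 = 4.190 hours.
Z = (64 − 60) / 4.190 = 0.955
P(T ≤ 64) = Φ(0.955) ≈ 0.830

0.830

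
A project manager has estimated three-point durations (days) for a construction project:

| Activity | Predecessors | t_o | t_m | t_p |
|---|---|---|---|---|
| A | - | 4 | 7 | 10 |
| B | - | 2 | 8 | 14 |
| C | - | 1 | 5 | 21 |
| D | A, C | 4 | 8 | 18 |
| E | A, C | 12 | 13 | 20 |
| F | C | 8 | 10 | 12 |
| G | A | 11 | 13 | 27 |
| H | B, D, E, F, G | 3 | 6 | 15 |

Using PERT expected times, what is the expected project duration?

29 days

te_A = (4 + 4·7 + 10)/6 = 42/6 = 7
te_B = (2 + 4·8 + 14)/6 = 48/6 = 8
te_C = (1 + 4·5 + 21)/6 = 42/6 = 7
te_D = (4 + 4·8 + 18)/6 = 54/6 = 9
te_E = (12 + 4·13 + 20)/6 = 84/6 = 14
te_F = (8 + 4·10 + 12)/6 = 60/6 = 10
te_G = (11 + 4·13 + 27)/6 = 90/6 = 15
te_H = (3 + 4·6 + 15)/6 = 42/6 = 7

Forward pass:
ES_A = 0; EF_A = 7
ES_B = 0; EF_B = 8
ES_C = 0; EF_C = 7
ES_D = max(EF_A=7, EF_C=7) = 7; EF_D = 7+9 = 16
ES_E = max(EF_A=7, EF_C=7) = 7; EF_E = 7+14 = 21
ES_F = 7; EF_F = 7+10 = 17
ES_G = 7; EF_G = 7+15 = 22
ES_H = max(EF_B=8, EF_D=16, EF_E=21, EF_F=17, EF_G=22) = 22; EF_H = 22+7 = 29
Expected project duration μ = 29 days. Critical path: A → G → H.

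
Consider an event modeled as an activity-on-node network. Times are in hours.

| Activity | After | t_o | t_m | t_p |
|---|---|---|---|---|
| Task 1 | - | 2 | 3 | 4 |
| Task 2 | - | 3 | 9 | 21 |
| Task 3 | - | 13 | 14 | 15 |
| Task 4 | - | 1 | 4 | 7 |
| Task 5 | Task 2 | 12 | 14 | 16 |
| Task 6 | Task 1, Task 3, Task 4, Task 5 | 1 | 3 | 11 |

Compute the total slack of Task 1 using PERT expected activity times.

te_Task 1 = (2 + 4·3 + 4)/6 = 18/6 = 3
te_Task 2 = (3 + 4·9 + 21)/6 = 60/6 = 10
te_Task 3 = (13 + 4·14 + 15)/6 = 84/6 = 14
te_Task 4 = (1 + 4·4 + 7)/6 = 24/6 = 4
te_Task 5 = (12 + 4·14 + 16)/6 = 84/6 = 14
te_Task 6 = (1 + 4·3 + 11)/6 = 24/6 = 4

Forward pass:
ES_Task 1 = 0; EF_Task 1 = 3
ES_Task 2 = 0; EF_Task 2 = 10
ES_Task 3 = 0; EF_Task 3 = 14
ES_Task 4 = 0; EF_Task 4 = 4
ES_Task 5 = 10; EF_Task 5 = 10+14 = 24
ES_Task 6 = max(EF_Task 1=3, EF_Task 3=14, EF_Task 4=4, EF_Task 5=24) = 24; EF_Task 6 = 24+4 = 28
Expected project duration μ = 28 hours. Critical path: Task 2 → Task 5 → Task 6.

Backward pass:
LF_Task 6 = 28; LS_Task 6 = 28−4 = 24
LF_Task 5 = LS_Task 6 = 24; LS_Task 5 = 24−14 = 10
LF_Task 4 = LS_Task 6 = 24; LS_Task 4 = 24−4 = 20
LF_Task 3 = LS_Task 6 = 24; LS_Task 3 = 24−14 = 10
LF_Task 2 = LS_Task 5 = 10; LS_Task 2 = 10−10 = 0
LF_Task 1 = LS_Task 6 = 24; LS_Task 1 = 24−3 = 21
Slack_Task 1 = LS_Task 1 − ES_Task 1 = 21 − 0 = 21

21 hours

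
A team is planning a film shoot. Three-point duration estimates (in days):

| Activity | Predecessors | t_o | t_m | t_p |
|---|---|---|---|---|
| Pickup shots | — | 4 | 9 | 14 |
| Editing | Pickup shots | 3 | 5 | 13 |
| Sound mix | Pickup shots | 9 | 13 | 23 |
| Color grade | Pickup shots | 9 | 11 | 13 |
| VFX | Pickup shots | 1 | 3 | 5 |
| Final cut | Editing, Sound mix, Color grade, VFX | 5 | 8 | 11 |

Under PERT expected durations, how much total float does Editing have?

te_Pickup shots = (4 + 4·9 + 14)/6 = 54/6 = 9
te_Editing = (3 + 4·5 + 13)/6 = 36/6 = 6
te_Sound mix = (9 + 4·13 + 23)/6 = 84/6 = 14
te_Color grade = (9 + 4·11 + 13)/6 = 66/6 = 11
te_VFX = (1 + 4·3 + 5)/6 = 18/6 = 3
te_Final cut = (5 + 4·8 + 11)/6 = 48/6 = 8

Forward pass:
ES_Pickup shots = 0; EF_Pickup shots = 9
ES_Editing = 9; EF_Editing = 9+6 = 15
ES_Sound mix = 9; EF_Sound mix = 9+14 = 23
ES_Color grade = 9; EF_Color grade = 9+11 = 20
ES_VFX = 9; EF_VFX = 9+3 = 12
ES_Final cut = max(EF_Editing=15, EF_Sound mix=23, EF_Color grade=20, EF_VFX=12) = 23; EF_Final cut = 23+8 = 31
Expected project duration μ = 31 days. Critical path: Pickup shots → Sound mix → Final cut.

Backward pass:
LF_Final cut = 31; LS_Final cut = 31−8 = 23
LF_VFX = LS_Final cut = 23; LS_VFX = 23−3 = 20
LF_Color grade = LS_Final cut = 23; LS_Color grade = 23−11 = 12
LF_Sound mix = LS_Final cut = 23; LS_Sound mix = 23−14 = 9
LF_Editing = LS_Final cut = 23; LS_Editing = 23−6 = 17
LF_Pickup shots = min(LS_Editing=17, LS_Sound mix=9, LS_Color grade=12, LS_VFX=20) = 9; LS_Pickup shots = 9−9 = 0
Slack_Editing = LS_Editing − ES_Editing = 17 − 9 = 8

8 days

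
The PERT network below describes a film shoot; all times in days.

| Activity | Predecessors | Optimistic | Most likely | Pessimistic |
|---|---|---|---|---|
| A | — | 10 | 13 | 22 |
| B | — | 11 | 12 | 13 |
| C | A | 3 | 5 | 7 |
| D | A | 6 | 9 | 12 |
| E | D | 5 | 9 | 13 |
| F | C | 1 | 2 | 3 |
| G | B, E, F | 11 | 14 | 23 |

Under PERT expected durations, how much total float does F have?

11 days

te_A = (10 + 4·13 + 22)/6 = 84/6 = 14
te_B = (11 + 4·12 + 13)/6 = 72/6 = 12
te_C = (3 + 4·5 + 7)/6 = 30/6 = 5
te_D = (6 + 4·9 + 12)/6 = 54/6 = 9
te_E = (5 + 4·9 + 13)/6 = 54/6 = 9
te_F = (1 + 4·2 + 3)/6 = 12/6 = 2
te_G = (11 + 4·14 + 23)/6 = 90/6 = 15

Forward pass:
ES_A = 0; EF_A = 14
ES_B = 0; EF_B = 12
ES_C = 14; EF_C = 14+5 = 19
ES_D = 14; EF_D = 14+9 = 23
ES_E = 23; EF_E = 23+9 = 32
ES_F = 19; EF_F = 19+2 = 21
ES_G = max(EF_B=12, EF_E=32, EF_F=21) = 32; EF_G = 32+15 = 47
Expected project duration μ = 47 days. Critical path: A → D → E → G.

Backward pass:
LF_G = 47; LS_G = 47−15 = 32
LF_F = LS_G = 32; LS_F = 32−2 = 30
LF_E = LS_G = 32; LS_E = 32−9 = 23
LF_D = LS_E = 23; LS_D = 23−9 = 14
LF_C = LS_F = 30; LS_C = 30−5 = 25
LF_B = LS_G = 32; LS_B = 32−12 = 20
LF_A = min(LS_C=25, LS_D=14) = 14; LS_A = 14−14 = 0
Slack_F = LS_F − ES_F = 30 − 19 = 11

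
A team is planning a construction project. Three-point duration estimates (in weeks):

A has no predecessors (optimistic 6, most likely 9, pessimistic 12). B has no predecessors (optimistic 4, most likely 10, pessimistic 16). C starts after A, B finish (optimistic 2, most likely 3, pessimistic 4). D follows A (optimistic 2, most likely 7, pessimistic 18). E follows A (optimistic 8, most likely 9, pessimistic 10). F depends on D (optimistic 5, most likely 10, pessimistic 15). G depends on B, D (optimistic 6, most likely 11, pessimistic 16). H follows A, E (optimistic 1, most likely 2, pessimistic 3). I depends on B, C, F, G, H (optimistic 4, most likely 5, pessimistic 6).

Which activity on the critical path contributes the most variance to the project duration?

te_A = (6 + 4·9 + 12)/6 = 54/6 = 9; σ²_A = ((12−6)/6)² = 1.000
te_B = (4 + 4·10 + 16)/6 = 60/6 = 10; σ²_B = ((16−4)/6)² = 4.000
te_C = (2 + 4·3 + 4)/6 = 18/6 = 3; σ²_C = ((4−2)/6)² = 0.111
te_D = (2 + 4·7 + 18)/6 = 48/6 = 8; σ²_D = ((18−2)/6)² = 7.111
te_E = (8 + 4·9 + 10)/6 = 54/6 = 9; σ²_E = ((10−8)/6)² = 0.111
te_F = (5 + 4·10 + 15)/6 = 60/6 = 10; σ²_F = ((15−5)/6)² = 2.778
te_G = (6 + 4·11 + 16)/6 = 66/6 = 11; σ²_G = ((16−6)/6)² = 2.778
te_H = (1 + 4·2 + 3)/6 = 12/6 = 2; σ²_H = ((3−1)/6)² = 0.111
te_I = (4 + 4·5 + 6)/6 = 30/6 = 5; σ²_I = ((6−4)/6)² = 0.111

Forward pass:
ES_A = 0; EF_A = 9
ES_B = 0; EF_B = 10
ES_C = max(EF_A=9, EF_B=10) = 10; EF_C = 10+3 = 13
ES_D = 9; EF_D = 9+8 = 17
ES_E = 9; EF_E = 9+9 = 18
ES_F = 17; EF_F = 17+10 = 27
ES_G = max(EF_B=10, EF_D=17) = 17; EF_G = 17+11 = 28
ES_H = max(EF_A=9, EF_E=18) = 18; EF_H = 18+2 = 20
ES_I = max(EF_B=10, EF_C=13, EF_F=27, EF_G=28, EF_H=20) = 28; EF_I = 28+5 = 33
Expected project duration μ = 33 weeks. Critical path: A → D → G → I.

Variances on critical path: σ²_A=1.000, σ²_D=7.111, σ²_G=2.778, σ²_I=0.111.
Largest is σ²_D = 7.111.

D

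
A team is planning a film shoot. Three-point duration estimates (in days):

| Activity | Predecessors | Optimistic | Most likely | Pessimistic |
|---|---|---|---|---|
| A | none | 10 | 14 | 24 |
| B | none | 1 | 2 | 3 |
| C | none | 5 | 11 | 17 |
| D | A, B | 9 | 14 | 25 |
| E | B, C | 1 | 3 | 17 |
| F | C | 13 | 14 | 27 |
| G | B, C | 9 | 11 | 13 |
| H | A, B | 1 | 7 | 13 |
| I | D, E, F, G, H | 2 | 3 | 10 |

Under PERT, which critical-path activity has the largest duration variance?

te_A = (10 + 4·14 + 24)/6 = 90/6 = 15; σ²_A = ((24−10)/6)² = 5.444
te_B = (1 + 4·2 + 3)/6 = 12/6 = 2; σ²_B = ((3−1)/6)² = 0.111
te_C = (5 + 4·11 + 17)/6 = 66/6 = 11; σ²_C = ((17−5)/6)² = 4.000
te_D = (9 + 4·14 + 25)/6 = 90/6 = 15; σ²_D = ((25−9)/6)² = 7.111
te_E = (1 + 4·3 + 17)/6 = 30/6 = 5; σ²_E = ((17−1)/6)² = 7.111
te_F = (13 + 4·14 + 27)/6 = 96/6 = 16; σ²_F = ((27−13)/6)² = 5.444
te_G = (9 + 4·11 + 13)/6 = 66/6 = 11; σ²_G = ((13−9)/6)² = 0.444
te_H = (1 + 4·7 + 13)/6 = 42/6 = 7; σ²_H = ((13−1)/6)² = 4.000
te_I = (2 + 4·3 + 10)/6 = 24/6 = 4; σ²_I = ((10−2)/6)² = 1.778

Forward pass:
ES_A = 0; EF_A = 15
ES_B = 0; EF_B = 2
ES_C = 0; EF_C = 11
ES_D = max(EF_A=15, EF_B=2) = 15; EF_D = 15+15 = 30
ES_E = max(EF_B=2, EF_C=11) = 11; EF_E = 11+5 = 16
ES_F = 11; EF_F = 11+16 = 27
ES_G = max(EF_B=2, EF_C=11) = 11; EF_G = 11+11 = 22
ES_H = max(EF_A=15, EF_B=2) = 15; EF_H = 15+7 = 22
ES_I = max(EF_D=30, EF_E=16, EF_F=27, EF_G=22, EF_H=22) = 30; EF_I = 30+4 = 34
Expected project duration μ = 34 days. Critical path: A → D → I.

Variances on critical path: σ²_A=5.444, σ²_D=7.111, σ²_I=1.778.
Largest is σ²_D = 7.111.

D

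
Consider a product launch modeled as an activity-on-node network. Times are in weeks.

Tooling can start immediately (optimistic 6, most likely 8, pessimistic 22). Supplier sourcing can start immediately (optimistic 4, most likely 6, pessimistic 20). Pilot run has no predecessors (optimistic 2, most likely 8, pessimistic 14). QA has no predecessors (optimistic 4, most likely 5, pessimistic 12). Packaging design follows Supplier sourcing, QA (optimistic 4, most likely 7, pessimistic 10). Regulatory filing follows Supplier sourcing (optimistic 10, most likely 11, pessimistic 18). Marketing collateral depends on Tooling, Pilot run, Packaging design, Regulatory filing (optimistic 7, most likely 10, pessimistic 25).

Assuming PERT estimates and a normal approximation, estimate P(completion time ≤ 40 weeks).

te_Tooling = (6 + 4·8 + 22)/6 = 60/6 = 10; σ²_Tooling = ((22−6)/6)² = 7.111
te_Supplier sourcing = (4 + 4·6 + 20)/6 = 48/6 = 8; σ²_Supplier sourcing = ((20−4)/6)² = 7.111
te_Pilot run = (2 + 4·8 + 14)/6 = 48/6 = 8; σ²_Pilot run = ((14−2)/6)² = 4.000
te_QA = (4 + 4·5 + 12)/6 = 36/6 = 6; σ²_QA = ((12−4)/6)² = 1.778
te_Packaging design = (4 + 4·7 + 10)/6 = 42/6 = 7; σ²_Packaging design = ((10−4)/6)² = 1.000
te_Regulatory filing = (10 + 4·11 + 18)/6 = 72/6 = 12; σ²_Regulatory filing = ((18−10)/6)² = 1.778
te_Marketing collateral = (7 + 4·10 + 25)/6 = 72/6 = 12; σ²_Marketing collateral = ((25−7)/6)² = 9.000

Forward pass:
ES_Tooling = 0; EF_Tooling = 10
ES_Supplier sourcing = 0; EF_Supplier sourcing = 8
ES_Pilot run = 0; EF_Pilot run = 8
ES_QA = 0; EF_QA = 6
ES_Packaging design = max(EF_Supplier sourcing=8, EF_QA=6) = 8; EF_Packaging design = 8+7 = 15
ES_Regulatory filing = 8; EF_Regulatory filing = 8+12 = 20
ES_Marketing collateral = max(EF_Tooling=10, EF_Pilot run=8, EF_Packaging design=15, EF_Regulatory filing=20) = 20; EF_Marketing collateral = 20+12 = 32
Expected project duration μ = 32 weeks. Critical path: Supplier sourcing → Regulatory filing → Marketing collateral.

Variance along critical path = 7.111 + 1.778 + 9.000 = 17.889; σ = √17.889 = 4.230 weeks.
Z = (40 − 32) / 4.230 = 1.891
P(T ≤ 40) = Φ(1.891) ≈ 0.971

0.971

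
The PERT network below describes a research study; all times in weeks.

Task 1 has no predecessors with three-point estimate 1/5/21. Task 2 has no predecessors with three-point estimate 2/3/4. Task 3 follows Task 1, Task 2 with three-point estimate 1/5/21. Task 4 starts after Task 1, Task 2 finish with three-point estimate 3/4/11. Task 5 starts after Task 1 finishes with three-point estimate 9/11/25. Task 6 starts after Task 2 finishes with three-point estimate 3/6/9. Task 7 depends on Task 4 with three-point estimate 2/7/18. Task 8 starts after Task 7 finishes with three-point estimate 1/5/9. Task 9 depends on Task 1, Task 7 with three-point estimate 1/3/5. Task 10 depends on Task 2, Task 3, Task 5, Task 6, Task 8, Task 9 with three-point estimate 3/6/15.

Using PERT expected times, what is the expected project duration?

te_Task 1 = (1 + 4·5 + 21)/6 = 42/6 = 7
te_Task 2 = (2 + 4·3 + 4)/6 = 18/6 = 3
te_Task 3 = (1 + 4·5 + 21)/6 = 42/6 = 7
te_Task 4 = (3 + 4·4 + 11)/6 = 30/6 = 5
te_Task 5 = (9 + 4·11 + 25)/6 = 78/6 = 13
te_Task 6 = (3 + 4·6 + 9)/6 = 36/6 = 6
te_Task 7 = (2 + 4·7 + 18)/6 = 48/6 = 8
te_Task 8 = (1 + 4·5 + 9)/6 = 30/6 = 5
te_Task 9 = (1 + 4·3 + 5)/6 = 18/6 = 3
te_Task 10 = (3 + 4·6 + 15)/6 = 42/6 = 7

Forward pass:
ES_Task 1 = 0; EF_Task 1 = 7
ES_Task 2 = 0; EF_Task 2 = 3
ES_Task 3 = max(EF_Task 1=7, EF_Task 2=3) = 7; EF_Task 3 = 7+7 = 14
ES_Task 4 = max(EF_Task 1=7, EF_Task 2=3) = 7; EF_Task 4 = 7+5 = 12
ES_Task 5 = 7; EF_Task 5 = 7+13 = 20
ES_Task 6 = 3; EF_Task 6 = 3+6 = 9
ES_Task 7 = 12; EF_Task 7 = 12+8 = 20
ES_Task 8 = 20; EF_Task 8 = 20+5 = 25
ES_Task 9 = max(EF_Task 1=7, EF_Task 7=20) = 20; EF_Task 9 = 20+3 = 23
ES_Task 10 = max(EF_Task 2=3, EF_Task 3=14, EF_Task 5=20, EF_Task 6=9, EF_Task 8=25, EF_Task 9=23) = 25; EF_Task 10 = 25+7 = 32
Expected project duration μ = 32 weeks. Critical path: Task 1 → Task 4 → Task 7 → Task 8 → Task 10.

32 weeks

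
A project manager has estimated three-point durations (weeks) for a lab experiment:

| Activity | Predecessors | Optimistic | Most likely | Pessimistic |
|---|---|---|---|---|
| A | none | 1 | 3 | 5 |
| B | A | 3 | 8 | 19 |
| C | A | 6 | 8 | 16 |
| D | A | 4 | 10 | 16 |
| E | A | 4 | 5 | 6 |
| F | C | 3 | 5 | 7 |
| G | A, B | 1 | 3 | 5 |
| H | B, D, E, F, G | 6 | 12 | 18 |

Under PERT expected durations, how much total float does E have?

9 weeks

te_A = (1 + 4·3 + 5)/6 = 18/6 = 3
te_B = (3 + 4·8 + 19)/6 = 54/6 = 9
te_C = (6 + 4·8 + 16)/6 = 54/6 = 9
te_D = (4 + 4·10 + 16)/6 = 60/6 = 10
te_E = (4 + 4·5 + 6)/6 = 30/6 = 5
te_F = (3 + 4·5 + 7)/6 = 30/6 = 5
te_G = (1 + 4·3 + 5)/6 = 18/6 = 3
te_H = (6 + 4·12 + 18)/6 = 72/6 = 12

Forward pass:
ES_A = 0; EF_A = 3
ES_B = 3; EF_B = 3+9 = 12
ES_C = 3; EF_C = 3+9 = 12
ES_D = 3; EF_D = 3+10 = 13
ES_E = 3; EF_E = 3+5 = 8
ES_F = 12; EF_F = 12+5 = 17
ES_G = max(EF_A=3, EF_B=12) = 12; EF_G = 12+3 = 15
ES_H = max(EF_B=12, EF_D=13, EF_E=8, EF_F=17, EF_G=15) = 17; EF_H = 17+12 = 29
Expected project duration μ = 29 weeks. Critical path: A → C → F → H.

Backward pass:
LF_H = 29; LS_H = 29−12 = 17
LF_G = LS_H = 17; LS_G = 17−3 = 14
LF_F = LS_H = 17; LS_F = 17−5 = 12
LF_E = LS_H = 17; LS_E = 17−5 = 12
LF_D = LS_H = 17; LS_D = 17−10 = 7
LF_C = LS_F = 12; LS_C = 12−9 = 3
LF_B = min(LS_G=14, LS_H=17) = 14; LS_B = 14−9 = 5
LF_A = min(LS_B=5, LS_C=3, LS_D=7, LS_E=12, LS_G=14) = 3; LS_A = 3−3 = 0
Slack_E = LS_E − ES_E = 12 − 3 = 9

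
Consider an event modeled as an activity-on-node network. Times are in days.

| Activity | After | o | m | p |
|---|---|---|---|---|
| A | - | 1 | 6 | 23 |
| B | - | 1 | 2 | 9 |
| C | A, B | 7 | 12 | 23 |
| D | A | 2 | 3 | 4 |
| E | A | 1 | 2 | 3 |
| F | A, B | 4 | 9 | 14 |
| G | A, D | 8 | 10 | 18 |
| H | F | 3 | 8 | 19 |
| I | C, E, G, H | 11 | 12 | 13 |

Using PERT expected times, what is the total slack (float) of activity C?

5 days

te_A = (1 + 4·6 + 23)/6 = 48/6 = 8
te_B = (1 + 4·2 + 9)/6 = 18/6 = 3
te_C = (7 + 4·12 + 23)/6 = 78/6 = 13
te_D = (2 + 4·3 + 4)/6 = 18/6 = 3
te_E = (1 + 4·2 + 3)/6 = 12/6 = 2
te_F = (4 + 4·9 + 14)/6 = 54/6 = 9
te_G = (8 + 4·10 + 18)/6 = 66/6 = 11
te_H = (3 + 4·8 + 19)/6 = 54/6 = 9
te_I = (11 + 4·12 + 13)/6 = 72/6 = 12

Forward pass:
ES_A = 0; EF_A = 8
ES_B = 0; EF_B = 3
ES_C = max(EF_A=8, EF_B=3) = 8; EF_C = 8+13 = 21
ES_D = 8; EF_D = 8+3 = 11
ES_E = 8; EF_E = 8+2 = 10
ES_F = max(EF_A=8, EF_B=3) = 8; EF_F = 8+9 = 17
ES_G = max(EF_A=8, EF_D=11) = 11; EF_G = 11+11 = 22
ES_H = 17; EF_H = 17+9 = 26
ES_I = max(EF_C=21, EF_E=10, EF_G=22, EF_H=26) = 26; EF_I = 26+12 = 38
Expected project duration μ = 38 days. Critical path: A → F → H → I.

Backward pass:
LF_I = 38; LS_I = 38−12 = 26
LF_H = LS_I = 26; LS_H = 26−9 = 17
LF_G = LS_I = 26; LS_G = 26−11 = 15
LF_F = LS_H = 17; LS_F = 17−9 = 8
LF_E = LS_I = 26; LS_E = 26−2 = 24
LF_D = LS_G = 15; LS_D = 15−3 = 12
LF_C = LS_I = 26; LS_C = 26−13 = 13
LF_B = min(LS_C=13, LS_F=8) = 8; LS_B = 8−3 = 5
LF_A = min(LS_C=13, LS_D=12, LS_E=24, LS_F=8, LS_G=15) = 8; LS_A = 8−8 = 0
Slack_C = LS_C − ES_C = 13 − 8 = 5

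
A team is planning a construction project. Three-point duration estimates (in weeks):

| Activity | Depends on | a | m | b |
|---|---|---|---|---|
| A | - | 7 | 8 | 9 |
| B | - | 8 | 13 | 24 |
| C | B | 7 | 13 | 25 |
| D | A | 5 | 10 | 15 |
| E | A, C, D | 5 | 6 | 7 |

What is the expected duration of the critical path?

te_A = (7 + 4·8 + 9)/6 = 48/6 = 8
te_B = (8 + 4·13 + 24)/6 = 84/6 = 14
te_C = (7 + 4·13 + 25)/6 = 84/6 = 14
te_D = (5 + 4·10 + 15)/6 = 60/6 = 10
te_E = (5 + 4·6 + 7)/6 = 36/6 = 6

Forward pass:
ES_A = 0; EF_A = 8
ES_B = 0; EF_B = 14
ES_C = 14; EF_C = 14+14 = 28
ES_D = 8; EF_D = 8+10 = 18
ES_E = max(EF_A=8, EF_C=28, EF_D=18) = 28; EF_E = 28+6 = 34
Expected project duration μ = 34 weeks. Critical path: B → C → E.

34 weeks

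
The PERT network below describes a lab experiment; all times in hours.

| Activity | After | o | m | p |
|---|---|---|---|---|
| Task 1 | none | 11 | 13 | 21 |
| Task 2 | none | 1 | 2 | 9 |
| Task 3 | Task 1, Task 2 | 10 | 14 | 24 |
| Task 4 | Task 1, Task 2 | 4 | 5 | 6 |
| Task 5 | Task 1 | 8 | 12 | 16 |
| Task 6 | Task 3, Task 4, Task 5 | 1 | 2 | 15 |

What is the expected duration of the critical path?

33 hours

te_Task 1 = (11 + 4·13 + 21)/6 = 84/6 = 14
te_Task 2 = (1 + 4·2 + 9)/6 = 18/6 = 3
te_Task 3 = (10 + 4·14 + 24)/6 = 90/6 = 15
te_Task 4 = (4 + 4·5 + 6)/6 = 30/6 = 5
te_Task 5 = (8 + 4·12 + 16)/6 = 72/6 = 12
te_Task 6 = (1 + 4·2 + 15)/6 = 24/6 = 4

Forward pass:
ES_Task 1 = 0; EF_Task 1 = 14
ES_Task 2 = 0; EF_Task 2 = 3
ES_Task 3 = max(EF_Task 1=14, EF_Task 2=3) = 14; EF_Task 3 = 14+15 = 29
ES_Task 4 = max(EF_Task 1=14, EF_Task 2=3) = 14; EF_Task 4 = 14+5 = 19
ES_Task 5 = 14; EF_Task 5 = 14+12 = 26
ES_Task 6 = max(EF_Task 3=29, EF_Task 4=19, EF_Task 5=26) = 29; EF_Task 6 = 29+4 = 33
Expected project duration μ = 33 hours. Critical path: Task 1 → Task 3 → Task 6.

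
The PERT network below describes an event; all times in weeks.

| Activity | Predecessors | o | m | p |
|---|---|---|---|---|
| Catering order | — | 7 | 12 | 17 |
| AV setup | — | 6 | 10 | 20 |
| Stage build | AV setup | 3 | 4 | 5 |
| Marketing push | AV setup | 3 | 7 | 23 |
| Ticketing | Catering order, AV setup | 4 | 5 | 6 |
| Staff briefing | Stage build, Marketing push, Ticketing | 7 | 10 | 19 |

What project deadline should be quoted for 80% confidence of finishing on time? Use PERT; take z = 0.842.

te_Catering order = (7 + 4·12 + 17)/6 = 72/6 = 12; σ²_Catering order = ((17−7)/6)² = 2.778
te_AV setup = (6 + 4·10 + 20)/6 = 66/6 = 11; σ²_AV setup = ((20−6)/6)² = 5.444
te_Stage build = (3 + 4·4 + 5)/6 = 24/6 = 4; σ²_Stage build = ((5−3)/6)² = 0.111
te_Marketing push = (3 + 4·7 + 23)/6 = 54/6 = 9; σ²_Marketing push = ((23−3)/6)² = 11.111
te_Ticketing = (4 + 4·5 + 6)/6 = 30/6 = 5; σ²_Ticketing = ((6−4)/6)² = 0.111
te_Staff briefing = (7 + 4·10 + 19)/6 = 66/6 = 11; σ²_Staff briefing = ((19−7)/6)² = 4.000

Forward pass:
ES_Catering order = 0; EF_Catering order = 12
ES_AV setup = 0; EF_AV setup = 11
ES_Stage build = 11; EF_Stage build = 11+4 = 15
ES_Marketing push = 11; EF_Marketing push = 11+9 = 20
ES_Ticketing = max(EF_Catering order=12, EF_AV setup=11) = 12; EF_Ticketing = 12+5 = 17
ES_Staff briefing = max(EF_Stage build=15, EF_Marketing push=20, EF_Ticketing=17) = 20; EF_Staff briefing = 20+11 = 31
Expected project duration μ = 31 weeks. Critical path: AV setup → Marketing push → Staff briefing.

Variance along critical path = 5.444 + 11.111 + 4.000 = 20.556; σ = 4.534 weeks.
D = μ + z·σ = 31 + 0.842·4.534 = 34.8 weeks

34.8 weeks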